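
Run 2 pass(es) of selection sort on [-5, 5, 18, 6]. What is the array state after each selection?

Pass 1: Select minimum -5 at index 0, swap -> [-5, 5, 18, 6]
Pass 2: Select minimum 5 at index 1, swap -> [-5, 5, 18, 6]


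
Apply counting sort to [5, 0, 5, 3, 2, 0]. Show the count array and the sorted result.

Count array: [2, 0, 1, 1, 0, 2]
(count[i] = number of elements equal to i)
Cumulative count: [2, 2, 3, 4, 4, 6]
Sorted: [0, 0, 2, 3, 5, 5]


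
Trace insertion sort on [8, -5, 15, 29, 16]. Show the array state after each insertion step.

First element 8 is already 'sorted'
Insert -5: shifted 1 elements -> [-5, 8, 15, 29, 16]
Insert 15: shifted 0 elements -> [-5, 8, 15, 29, 16]
Insert 29: shifted 0 elements -> [-5, 8, 15, 29, 16]
Insert 16: shifted 1 elements -> [-5, 8, 15, 16, 29]


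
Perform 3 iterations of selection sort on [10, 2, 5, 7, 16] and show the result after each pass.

Pass 1: Select minimum 2 at index 1, swap -> [2, 10, 5, 7, 16]
Pass 2: Select minimum 5 at index 2, swap -> [2, 5, 10, 7, 16]
Pass 3: Select minimum 7 at index 3, swap -> [2, 5, 7, 10, 16]


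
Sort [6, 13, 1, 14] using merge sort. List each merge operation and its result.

Divide and conquer:
  Merge [6] + [13] -> [6, 13]
  Merge [1] + [14] -> [1, 14]
  Merge [6, 13] + [1, 14] -> [1, 6, 13, 14]


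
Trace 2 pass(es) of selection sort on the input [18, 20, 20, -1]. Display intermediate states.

Pass 1: Select minimum -1 at index 3, swap -> [-1, 20, 20, 18]
Pass 2: Select minimum 18 at index 3, swap -> [-1, 18, 20, 20]


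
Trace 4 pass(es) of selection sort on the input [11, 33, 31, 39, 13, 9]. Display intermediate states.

Pass 1: Select minimum 9 at index 5, swap -> [9, 33, 31, 39, 13, 11]
Pass 2: Select minimum 11 at index 5, swap -> [9, 11, 31, 39, 13, 33]
Pass 3: Select minimum 13 at index 4, swap -> [9, 11, 13, 39, 31, 33]
Pass 4: Select minimum 31 at index 4, swap -> [9, 11, 13, 31, 39, 33]


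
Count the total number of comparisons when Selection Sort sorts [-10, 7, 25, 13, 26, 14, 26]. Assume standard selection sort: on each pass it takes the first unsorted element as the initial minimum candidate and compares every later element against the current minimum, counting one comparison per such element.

Pass 1: scan indices 1..6 for the minimum = 6 comparison(s); min is -10, place at index 0 -> [-10, 7, 25, 13, 26, 14, 26]
Pass 2: scan indices 2..6 for the minimum = 5 comparison(s); min is 7, place at index 1 -> [-10, 7, 25, 13, 26, 14, 26]
Pass 3: scan indices 3..6 for the minimum = 4 comparison(s); min is 13, place at index 2 -> [-10, 7, 13, 25, 26, 14, 26]
Pass 4: scan indices 4..6 for the minimum = 3 comparison(s); min is 14, place at index 3 -> [-10, 7, 13, 14, 26, 25, 26]
Pass 5: scan indices 5..6 for the minimum = 2 comparison(s); min is 25, place at index 4 -> [-10, 7, 13, 14, 25, 26, 26]
Pass 6: scan indices 6..6 for the minimum = 1 comparison(s); min is 26, place at index 5 -> [-10, 7, 13, 14, 25, 26, 26]
Selection sort always scans the whole unsorted suffix, so the count is (n-1) + (n-2) + ... + 1 = n(n-1)/2 = 7*6/2 = 21 regardless of the input order.
Total comparisons: 6 + 5 + 4 + 3 + 2 + 1 = 21


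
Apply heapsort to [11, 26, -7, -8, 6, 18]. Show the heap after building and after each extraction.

Build heap: [26, 11, 18, -8, 6, -7]
Extract 26: [18, 11, -7, -8, 6, 26]
Extract 18: [11, 6, -7, -8, 18, 26]
Extract 11: [6, -8, -7, 11, 18, 26]
Extract 6: [-7, -8, 6, 11, 18, 26]
Extract -7: [-8, -7, 6, 11, 18, 26]


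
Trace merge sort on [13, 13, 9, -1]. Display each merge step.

Divide and conquer:
  Merge [13] + [13] -> [13, 13]
  Merge [9] + [-1] -> [-1, 9]
  Merge [13, 13] + [-1, 9] -> [-1, 9, 13, 13]


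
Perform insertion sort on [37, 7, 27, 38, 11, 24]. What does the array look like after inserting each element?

First element 37 is already 'sorted'
Insert 7: shifted 1 elements -> [7, 37, 27, 38, 11, 24]
Insert 27: shifted 1 elements -> [7, 27, 37, 38, 11, 24]
Insert 38: shifted 0 elements -> [7, 27, 37, 38, 11, 24]
Insert 11: shifted 3 elements -> [7, 11, 27, 37, 38, 24]
Insert 24: shifted 3 elements -> [7, 11, 24, 27, 37, 38]


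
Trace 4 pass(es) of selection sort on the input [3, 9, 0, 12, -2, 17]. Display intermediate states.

Pass 1: Select minimum -2 at index 4, swap -> [-2, 9, 0, 12, 3, 17]
Pass 2: Select minimum 0 at index 2, swap -> [-2, 0, 9, 12, 3, 17]
Pass 3: Select minimum 3 at index 4, swap -> [-2, 0, 3, 12, 9, 17]
Pass 4: Select minimum 9 at index 4, swap -> [-2, 0, 3, 9, 12, 17]


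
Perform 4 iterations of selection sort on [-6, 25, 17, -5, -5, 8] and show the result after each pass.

Pass 1: Select minimum -6 at index 0, swap -> [-6, 25, 17, -5, -5, 8]
Pass 2: Select minimum -5 at index 3, swap -> [-6, -5, 17, 25, -5, 8]
Pass 3: Select minimum -5 at index 4, swap -> [-6, -5, -5, 25, 17, 8]
Pass 4: Select minimum 8 at index 5, swap -> [-6, -5, -5, 8, 17, 25]


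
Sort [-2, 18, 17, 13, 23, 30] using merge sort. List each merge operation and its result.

Divide and conquer:
  Merge [18] + [17] -> [17, 18]
  Merge [-2] + [17, 18] -> [-2, 17, 18]
  Merge [23] + [30] -> [23, 30]
  Merge [13] + [23, 30] -> [13, 23, 30]
  Merge [-2, 17, 18] + [13, 23, 30] -> [-2, 13, 17, 18, 23, 30]


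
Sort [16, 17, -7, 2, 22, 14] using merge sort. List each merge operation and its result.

Divide and conquer:
  Merge [17] + [-7] -> [-7, 17]
  Merge [16] + [-7, 17] -> [-7, 16, 17]
  Merge [22] + [14] -> [14, 22]
  Merge [2] + [14, 22] -> [2, 14, 22]
  Merge [-7, 16, 17] + [2, 14, 22] -> [-7, 2, 14, 16, 17, 22]


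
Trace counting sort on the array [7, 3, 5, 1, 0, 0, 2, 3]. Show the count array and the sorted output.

Count array: [2, 1, 1, 2, 0, 1, 0, 1]
(count[i] = number of elements equal to i)
Cumulative count: [2, 3, 4, 6, 6, 7, 7, 8]
Sorted: [0, 0, 1, 2, 3, 3, 5, 7]


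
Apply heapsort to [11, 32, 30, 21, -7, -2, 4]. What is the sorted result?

Build heap: [32, 21, 30, 11, -7, -2, 4]
Extract 32: [30, 21, 4, 11, -7, -2, 32]
Extract 30: [21, 11, 4, -2, -7, 30, 32]
Extract 21: [11, -2, 4, -7, 21, 30, 32]
Extract 11: [4, -2, -7, 11, 21, 30, 32]
Extract 4: [-2, -7, 4, 11, 21, 30, 32]
Extract -2: [-7, -2, 4, 11, 21, 30, 32]


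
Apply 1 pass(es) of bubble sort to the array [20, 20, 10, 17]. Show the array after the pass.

After pass 1: [20, 10, 17, 20] (2 swaps)
Total swaps: 2


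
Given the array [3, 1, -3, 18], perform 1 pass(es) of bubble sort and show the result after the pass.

After pass 1: [1, -3, 3, 18] (2 swaps)
Total swaps: 2


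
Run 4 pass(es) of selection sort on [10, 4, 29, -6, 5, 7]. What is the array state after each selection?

Pass 1: Select minimum -6 at index 3, swap -> [-6, 4, 29, 10, 5, 7]
Pass 2: Select minimum 4 at index 1, swap -> [-6, 4, 29, 10, 5, 7]
Pass 3: Select minimum 5 at index 4, swap -> [-6, 4, 5, 10, 29, 7]
Pass 4: Select minimum 7 at index 5, swap -> [-6, 4, 5, 7, 29, 10]


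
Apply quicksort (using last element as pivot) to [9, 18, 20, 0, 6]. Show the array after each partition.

Partition 1: pivot=6 at index 1 -> [0, 6, 20, 9, 18]
Partition 2: pivot=18 at index 3 -> [0, 6, 9, 18, 20]


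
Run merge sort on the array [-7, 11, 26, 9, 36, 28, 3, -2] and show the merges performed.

Divide and conquer:
  Merge [-7] + [11] -> [-7, 11]
  Merge [26] + [9] -> [9, 26]
  Merge [-7, 11] + [9, 26] -> [-7, 9, 11, 26]
  Merge [36] + [28] -> [28, 36]
  Merge [3] + [-2] -> [-2, 3]
  Merge [28, 36] + [-2, 3] -> [-2, 3, 28, 36]
  Merge [-7, 9, 11, 26] + [-2, 3, 28, 36] -> [-7, -2, 3, 9, 11, 26, 28, 36]


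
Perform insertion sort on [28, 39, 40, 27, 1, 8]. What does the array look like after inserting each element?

First element 28 is already 'sorted'
Insert 39: shifted 0 elements -> [28, 39, 40, 27, 1, 8]
Insert 40: shifted 0 elements -> [28, 39, 40, 27, 1, 8]
Insert 27: shifted 3 elements -> [27, 28, 39, 40, 1, 8]
Insert 1: shifted 4 elements -> [1, 27, 28, 39, 40, 8]
Insert 8: shifted 4 elements -> [1, 8, 27, 28, 39, 40]


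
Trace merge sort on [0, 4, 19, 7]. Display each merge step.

Divide and conquer:
  Merge [0] + [4] -> [0, 4]
  Merge [19] + [7] -> [7, 19]
  Merge [0, 4] + [7, 19] -> [0, 4, 7, 19]


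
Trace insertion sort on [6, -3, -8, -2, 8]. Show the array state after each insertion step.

First element 6 is already 'sorted'
Insert -3: shifted 1 elements -> [-3, 6, -8, -2, 8]
Insert -8: shifted 2 elements -> [-8, -3, 6, -2, 8]
Insert -2: shifted 1 elements -> [-8, -3, -2, 6, 8]
Insert 8: shifted 0 elements -> [-8, -3, -2, 6, 8]


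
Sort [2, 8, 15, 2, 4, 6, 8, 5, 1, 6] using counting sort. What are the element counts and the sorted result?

Count array: [0, 1, 2, 0, 1, 1, 2, 0, 2, 0, 0, 0, 0, 0, 0, 1]
(count[i] = number of elements equal to i)
Cumulative count: [0, 1, 3, 3, 4, 5, 7, 7, 9, 9, 9, 9, 9, 9, 9, 10]
Sorted: [1, 2, 2, 4, 5, 6, 6, 8, 8, 15]


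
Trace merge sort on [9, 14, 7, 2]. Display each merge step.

Divide and conquer:
  Merge [9] + [14] -> [9, 14]
  Merge [7] + [2] -> [2, 7]
  Merge [9, 14] + [2, 7] -> [2, 7, 9, 14]


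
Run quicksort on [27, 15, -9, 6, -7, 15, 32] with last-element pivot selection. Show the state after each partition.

Partition 1: pivot=32 at index 6 -> [27, 15, -9, 6, -7, 15, 32]
Partition 2: pivot=15 at index 4 -> [15, -9, 6, -7, 15, 27, 32]
Partition 3: pivot=-7 at index 1 -> [-9, -7, 6, 15, 15, 27, 32]
Partition 4: pivot=15 at index 3 -> [-9, -7, 6, 15, 15, 27, 32]


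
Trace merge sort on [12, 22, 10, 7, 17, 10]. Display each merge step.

Divide and conquer:
  Merge [22] + [10] -> [10, 22]
  Merge [12] + [10, 22] -> [10, 12, 22]
  Merge [17] + [10] -> [10, 17]
  Merge [7] + [10, 17] -> [7, 10, 17]
  Merge [10, 12, 22] + [7, 10, 17] -> [7, 10, 10, 12, 17, 22]


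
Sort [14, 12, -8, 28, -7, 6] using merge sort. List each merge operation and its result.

Divide and conquer:
  Merge [12] + [-8] -> [-8, 12]
  Merge [14] + [-8, 12] -> [-8, 12, 14]
  Merge [-7] + [6] -> [-7, 6]
  Merge [28] + [-7, 6] -> [-7, 6, 28]
  Merge [-8, 12, 14] + [-7, 6, 28] -> [-8, -7, 6, 12, 14, 28]


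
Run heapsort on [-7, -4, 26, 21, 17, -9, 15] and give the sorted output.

Build heap: [26, 21, 15, -4, 17, -9, -7]
Extract 26: [21, 17, 15, -4, -7, -9, 26]
Extract 21: [17, -4, 15, -9, -7, 21, 26]
Extract 17: [15, -4, -7, -9, 17, 21, 26]
Extract 15: [-4, -9, -7, 15, 17, 21, 26]
Extract -4: [-7, -9, -4, 15, 17, 21, 26]
Extract -7: [-9, -7, -4, 15, 17, 21, 26]


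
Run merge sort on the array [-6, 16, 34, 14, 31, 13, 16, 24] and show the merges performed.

Divide and conquer:
  Merge [-6] + [16] -> [-6, 16]
  Merge [34] + [14] -> [14, 34]
  Merge [-6, 16] + [14, 34] -> [-6, 14, 16, 34]
  Merge [31] + [13] -> [13, 31]
  Merge [16] + [24] -> [16, 24]
  Merge [13, 31] + [16, 24] -> [13, 16, 24, 31]
  Merge [-6, 14, 16, 34] + [13, 16, 24, 31] -> [-6, 13, 14, 16, 16, 24, 31, 34]


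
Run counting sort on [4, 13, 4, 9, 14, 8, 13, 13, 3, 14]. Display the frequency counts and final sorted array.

Count array: [0, 0, 0, 1, 2, 0, 0, 0, 1, 1, 0, 0, 0, 3, 2]
(count[i] = number of elements equal to i)
Cumulative count: [0, 0, 0, 1, 3, 3, 3, 3, 4, 5, 5, 5, 5, 8, 10]
Sorted: [3, 4, 4, 8, 9, 13, 13, 13, 14, 14]


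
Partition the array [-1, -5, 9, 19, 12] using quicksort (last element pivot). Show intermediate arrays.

Partition 1: pivot=12 at index 3 -> [-1, -5, 9, 12, 19]
Partition 2: pivot=9 at index 2 -> [-1, -5, 9, 12, 19]
Partition 3: pivot=-5 at index 0 -> [-5, -1, 9, 12, 19]


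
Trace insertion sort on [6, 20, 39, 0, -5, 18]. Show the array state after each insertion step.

First element 6 is already 'sorted'
Insert 20: shifted 0 elements -> [6, 20, 39, 0, -5, 18]
Insert 39: shifted 0 elements -> [6, 20, 39, 0, -5, 18]
Insert 0: shifted 3 elements -> [0, 6, 20, 39, -5, 18]
Insert -5: shifted 4 elements -> [-5, 0, 6, 20, 39, 18]
Insert 18: shifted 2 elements -> [-5, 0, 6, 18, 20, 39]


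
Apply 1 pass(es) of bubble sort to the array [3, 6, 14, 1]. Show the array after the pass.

After pass 1: [3, 6, 1, 14] (1 swaps)
Total swaps: 1


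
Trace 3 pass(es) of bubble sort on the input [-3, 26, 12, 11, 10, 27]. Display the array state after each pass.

After pass 1: [-3, 12, 11, 10, 26, 27] (3 swaps)
After pass 2: [-3, 11, 10, 12, 26, 27] (2 swaps)
After pass 3: [-3, 10, 11, 12, 26, 27] (1 swaps)
Total swaps: 6


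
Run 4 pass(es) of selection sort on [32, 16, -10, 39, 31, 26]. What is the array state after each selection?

Pass 1: Select minimum -10 at index 2, swap -> [-10, 16, 32, 39, 31, 26]
Pass 2: Select minimum 16 at index 1, swap -> [-10, 16, 32, 39, 31, 26]
Pass 3: Select minimum 26 at index 5, swap -> [-10, 16, 26, 39, 31, 32]
Pass 4: Select minimum 31 at index 4, swap -> [-10, 16, 26, 31, 39, 32]


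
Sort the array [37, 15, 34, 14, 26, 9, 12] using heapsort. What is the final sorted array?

Build heap: [37, 26, 34, 14, 15, 9, 12]
Extract 37: [34, 26, 12, 14, 15, 9, 37]
Extract 34: [26, 15, 12, 14, 9, 34, 37]
Extract 26: [15, 14, 12, 9, 26, 34, 37]
Extract 15: [14, 9, 12, 15, 26, 34, 37]
Extract 14: [12, 9, 14, 15, 26, 34, 37]
Extract 12: [9, 12, 14, 15, 26, 34, 37]


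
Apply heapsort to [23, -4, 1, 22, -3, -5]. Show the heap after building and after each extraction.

Build heap: [23, 22, 1, -4, -3, -5]
Extract 23: [22, -3, 1, -4, -5, 23]
Extract 22: [1, -3, -5, -4, 22, 23]
Extract 1: [-3, -4, -5, 1, 22, 23]
Extract -3: [-4, -5, -3, 1, 22, 23]
Extract -4: [-5, -4, -3, 1, 22, 23]


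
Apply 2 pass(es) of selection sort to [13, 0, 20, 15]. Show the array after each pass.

Pass 1: Select minimum 0 at index 1, swap -> [0, 13, 20, 15]
Pass 2: Select minimum 13 at index 1, swap -> [0, 13, 20, 15]


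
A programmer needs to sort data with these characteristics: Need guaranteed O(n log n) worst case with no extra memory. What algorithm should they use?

Best choice: Heapsort
Reason: Heapsort is O(n log n) worst case and sorts in-place; quicksort can degrade to O(n^2)


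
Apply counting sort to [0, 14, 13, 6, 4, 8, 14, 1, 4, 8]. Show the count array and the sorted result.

Count array: [1, 1, 0, 0, 2, 0, 1, 0, 2, 0, 0, 0, 0, 1, 2]
(count[i] = number of elements equal to i)
Cumulative count: [1, 2, 2, 2, 4, 4, 5, 5, 7, 7, 7, 7, 7, 8, 10]
Sorted: [0, 1, 4, 4, 6, 8, 8, 13, 14, 14]


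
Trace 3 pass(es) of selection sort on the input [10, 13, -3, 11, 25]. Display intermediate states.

Pass 1: Select minimum -3 at index 2, swap -> [-3, 13, 10, 11, 25]
Pass 2: Select minimum 10 at index 2, swap -> [-3, 10, 13, 11, 25]
Pass 3: Select minimum 11 at index 3, swap -> [-3, 10, 11, 13, 25]


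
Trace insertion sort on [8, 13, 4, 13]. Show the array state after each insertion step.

First element 8 is already 'sorted'
Insert 13: shifted 0 elements -> [8, 13, 4, 13]
Insert 4: shifted 2 elements -> [4, 8, 13, 13]
Insert 13: shifted 0 elements -> [4, 8, 13, 13]


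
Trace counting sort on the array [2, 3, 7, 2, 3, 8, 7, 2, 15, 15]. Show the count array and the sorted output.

Count array: [0, 0, 3, 2, 0, 0, 0, 2, 1, 0, 0, 0, 0, 0, 0, 2]
(count[i] = number of elements equal to i)
Cumulative count: [0, 0, 3, 5, 5, 5, 5, 7, 8, 8, 8, 8, 8, 8, 8, 10]
Sorted: [2, 2, 2, 3, 3, 7, 7, 8, 15, 15]


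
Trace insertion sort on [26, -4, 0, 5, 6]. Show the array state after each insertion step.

First element 26 is already 'sorted'
Insert -4: shifted 1 elements -> [-4, 26, 0, 5, 6]
Insert 0: shifted 1 elements -> [-4, 0, 26, 5, 6]
Insert 5: shifted 1 elements -> [-4, 0, 5, 26, 6]
Insert 6: shifted 1 elements -> [-4, 0, 5, 6, 26]


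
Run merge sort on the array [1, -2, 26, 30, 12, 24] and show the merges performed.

Divide and conquer:
  Merge [-2] + [26] -> [-2, 26]
  Merge [1] + [-2, 26] -> [-2, 1, 26]
  Merge [12] + [24] -> [12, 24]
  Merge [30] + [12, 24] -> [12, 24, 30]
  Merge [-2, 1, 26] + [12, 24, 30] -> [-2, 1, 12, 24, 26, 30]


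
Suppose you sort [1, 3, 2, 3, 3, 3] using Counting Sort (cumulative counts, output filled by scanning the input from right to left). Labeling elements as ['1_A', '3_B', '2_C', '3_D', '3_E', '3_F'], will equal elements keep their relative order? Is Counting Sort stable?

Trace Counting Sort on the labeled array (the key is the number; the letter only tracks identity):
  Counts for values 0..3: [0, 1, 1, 4]
  Cumulative counts: [0, 1, 2, 6]
  Scan right to left: place 3_F at output index 5
  Scan right to left: place 3_E at output index 4
  Scan right to left: place 3_D at output index 3
  Scan right to left: place 2_C at output index 1
  Scan right to left: place 3_B at output index 2
  Scan right to left: place 1_A at output index 0
  Output: [1_A, 2_C, 3_B, 3_D, 3_E, 3_F]
Equal keys:
  value 3: originally 3_B, 3_D, 3_E, 3_F; after sorting 3_B, 3_D, 3_E, 3_F -> order preserved
All equal keys kept their original relative order. Counting Sort is stable: scanning the input right to left with decreasing cumulative counts places later duplicates at later output positions.
Answer: Stable


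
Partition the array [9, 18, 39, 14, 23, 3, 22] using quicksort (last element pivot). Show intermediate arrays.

Partition 1: pivot=22 at index 4 -> [9, 18, 14, 3, 22, 39, 23]
Partition 2: pivot=3 at index 0 -> [3, 18, 14, 9, 22, 39, 23]
Partition 3: pivot=9 at index 1 -> [3, 9, 14, 18, 22, 39, 23]
Partition 4: pivot=18 at index 3 -> [3, 9, 14, 18, 22, 39, 23]
Partition 5: pivot=23 at index 5 -> [3, 9, 14, 18, 22, 23, 39]


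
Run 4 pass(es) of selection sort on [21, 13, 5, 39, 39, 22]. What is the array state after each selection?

Pass 1: Select minimum 5 at index 2, swap -> [5, 13, 21, 39, 39, 22]
Pass 2: Select minimum 13 at index 1, swap -> [5, 13, 21, 39, 39, 22]
Pass 3: Select minimum 21 at index 2, swap -> [5, 13, 21, 39, 39, 22]
Pass 4: Select minimum 22 at index 5, swap -> [5, 13, 21, 22, 39, 39]


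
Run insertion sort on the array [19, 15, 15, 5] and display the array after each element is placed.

First element 19 is already 'sorted'
Insert 15: shifted 1 elements -> [15, 19, 15, 5]
Insert 15: shifted 1 elements -> [15, 15, 19, 5]
Insert 5: shifted 3 elements -> [5, 15, 15, 19]


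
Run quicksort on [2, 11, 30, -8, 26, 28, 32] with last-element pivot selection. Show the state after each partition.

Partition 1: pivot=32 at index 6 -> [2, 11, 30, -8, 26, 28, 32]
Partition 2: pivot=28 at index 4 -> [2, 11, -8, 26, 28, 30, 32]
Partition 3: pivot=26 at index 3 -> [2, 11, -8, 26, 28, 30, 32]
Partition 4: pivot=-8 at index 0 -> [-8, 11, 2, 26, 28, 30, 32]
Partition 5: pivot=2 at index 1 -> [-8, 2, 11, 26, 28, 30, 32]


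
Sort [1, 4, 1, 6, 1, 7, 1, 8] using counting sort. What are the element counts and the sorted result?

Count array: [0, 4, 0, 0, 1, 0, 1, 1, 1]
(count[i] = number of elements equal to i)
Cumulative count: [0, 4, 4, 4, 5, 5, 6, 7, 8]
Sorted: [1, 1, 1, 1, 4, 6, 7, 8]


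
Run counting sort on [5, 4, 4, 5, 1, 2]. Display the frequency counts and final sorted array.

Count array: [0, 1, 1, 0, 2, 2]
(count[i] = number of elements equal to i)
Cumulative count: [0, 1, 2, 2, 4, 6]
Sorted: [1, 2, 4, 4, 5, 5]


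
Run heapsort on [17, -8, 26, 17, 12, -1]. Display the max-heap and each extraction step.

Build heap: [26, 17, 17, -8, 12, -1]
Extract 26: [17, 12, 17, -8, -1, 26]
Extract 17: [17, 12, -1, -8, 17, 26]
Extract 17: [12, -8, -1, 17, 17, 26]
Extract 12: [-1, -8, 12, 17, 17, 26]
Extract -1: [-8, -1, 12, 17, 17, 26]


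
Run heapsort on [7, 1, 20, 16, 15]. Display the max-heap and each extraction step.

Build heap: [20, 16, 7, 1, 15]
Extract 20: [16, 15, 7, 1, 20]
Extract 16: [15, 1, 7, 16, 20]
Extract 15: [7, 1, 15, 16, 20]
Extract 7: [1, 7, 15, 16, 20]


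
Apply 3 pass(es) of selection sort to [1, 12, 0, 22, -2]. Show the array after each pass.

Pass 1: Select minimum -2 at index 4, swap -> [-2, 12, 0, 22, 1]
Pass 2: Select minimum 0 at index 2, swap -> [-2, 0, 12, 22, 1]
Pass 3: Select minimum 1 at index 4, swap -> [-2, 0, 1, 22, 12]


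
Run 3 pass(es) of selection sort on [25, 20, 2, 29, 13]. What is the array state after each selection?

Pass 1: Select minimum 2 at index 2, swap -> [2, 20, 25, 29, 13]
Pass 2: Select minimum 13 at index 4, swap -> [2, 13, 25, 29, 20]
Pass 3: Select minimum 20 at index 4, swap -> [2, 13, 20, 29, 25]


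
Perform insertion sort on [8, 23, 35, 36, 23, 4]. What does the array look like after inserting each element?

First element 8 is already 'sorted'
Insert 23: shifted 0 elements -> [8, 23, 35, 36, 23, 4]
Insert 35: shifted 0 elements -> [8, 23, 35, 36, 23, 4]
Insert 36: shifted 0 elements -> [8, 23, 35, 36, 23, 4]
Insert 23: shifted 2 elements -> [8, 23, 23, 35, 36, 4]
Insert 4: shifted 5 elements -> [4, 8, 23, 23, 35, 36]


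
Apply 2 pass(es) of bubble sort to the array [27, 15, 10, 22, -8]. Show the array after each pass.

After pass 1: [15, 10, 22, -8, 27] (4 swaps)
After pass 2: [10, 15, -8, 22, 27] (2 swaps)
Total swaps: 6


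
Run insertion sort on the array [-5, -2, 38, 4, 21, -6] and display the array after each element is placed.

First element -5 is already 'sorted'
Insert -2: shifted 0 elements -> [-5, -2, 38, 4, 21, -6]
Insert 38: shifted 0 elements -> [-5, -2, 38, 4, 21, -6]
Insert 4: shifted 1 elements -> [-5, -2, 4, 38, 21, -6]
Insert 21: shifted 1 elements -> [-5, -2, 4, 21, 38, -6]
Insert -6: shifted 5 elements -> [-6, -5, -2, 4, 21, 38]


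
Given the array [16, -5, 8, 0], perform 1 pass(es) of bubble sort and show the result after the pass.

After pass 1: [-5, 8, 0, 16] (3 swaps)
Total swaps: 3


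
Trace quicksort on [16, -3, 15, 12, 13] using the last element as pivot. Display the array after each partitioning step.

Partition 1: pivot=13 at index 2 -> [-3, 12, 13, 16, 15]
Partition 2: pivot=12 at index 1 -> [-3, 12, 13, 16, 15]
Partition 3: pivot=15 at index 3 -> [-3, 12, 13, 15, 16]


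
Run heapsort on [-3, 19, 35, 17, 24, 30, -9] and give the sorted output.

Build heap: [35, 24, 30, 17, 19, -3, -9]
Extract 35: [30, 24, -3, 17, 19, -9, 35]
Extract 30: [24, 19, -3, 17, -9, 30, 35]
Extract 24: [19, 17, -3, -9, 24, 30, 35]
Extract 19: [17, -9, -3, 19, 24, 30, 35]
Extract 17: [-3, -9, 17, 19, 24, 30, 35]
Extract -3: [-9, -3, 17, 19, 24, 30, 35]


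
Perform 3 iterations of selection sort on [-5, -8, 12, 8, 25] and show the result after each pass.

Pass 1: Select minimum -8 at index 1, swap -> [-8, -5, 12, 8, 25]
Pass 2: Select minimum -5 at index 1, swap -> [-8, -5, 12, 8, 25]
Pass 3: Select minimum 8 at index 3, swap -> [-8, -5, 8, 12, 25]


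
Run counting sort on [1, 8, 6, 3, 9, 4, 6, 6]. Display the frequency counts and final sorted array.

Count array: [0, 1, 0, 1, 1, 0, 3, 0, 1, 1]
(count[i] = number of elements equal to i)
Cumulative count: [0, 1, 1, 2, 3, 3, 6, 6, 7, 8]
Sorted: [1, 3, 4, 6, 6, 6, 8, 9]


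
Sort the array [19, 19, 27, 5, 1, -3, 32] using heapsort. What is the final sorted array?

Build heap: [32, 19, 27, 5, 1, -3, 19]
Extract 32: [27, 19, 19, 5, 1, -3, 32]
Extract 27: [19, 5, 19, -3, 1, 27, 32]
Extract 19: [19, 5, 1, -3, 19, 27, 32]
Extract 19: [5, -3, 1, 19, 19, 27, 32]
Extract 5: [1, -3, 5, 19, 19, 27, 32]
Extract 1: [-3, 1, 5, 19, 19, 27, 32]


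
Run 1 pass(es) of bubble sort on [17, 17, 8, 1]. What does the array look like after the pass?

After pass 1: [17, 8, 1, 17] (2 swaps)
Total swaps: 2


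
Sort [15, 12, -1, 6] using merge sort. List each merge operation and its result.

Divide and conquer:
  Merge [15] + [12] -> [12, 15]
  Merge [-1] + [6] -> [-1, 6]
  Merge [12, 15] + [-1, 6] -> [-1, 6, 12, 15]


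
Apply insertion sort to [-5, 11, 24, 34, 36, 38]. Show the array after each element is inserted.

First element -5 is already 'sorted'
Insert 11: shifted 0 elements -> [-5, 11, 24, 34, 36, 38]
Insert 24: shifted 0 elements -> [-5, 11, 24, 34, 36, 38]
Insert 34: shifted 0 elements -> [-5, 11, 24, 34, 36, 38]
Insert 36: shifted 0 elements -> [-5, 11, 24, 34, 36, 38]
Insert 38: shifted 0 elements -> [-5, 11, 24, 34, 36, 38]


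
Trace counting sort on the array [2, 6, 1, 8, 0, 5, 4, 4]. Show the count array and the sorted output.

Count array: [1, 1, 1, 0, 2, 1, 1, 0, 1]
(count[i] = number of elements equal to i)
Cumulative count: [1, 2, 3, 3, 5, 6, 7, 7, 8]
Sorted: [0, 1, 2, 4, 4, 5, 6, 8]


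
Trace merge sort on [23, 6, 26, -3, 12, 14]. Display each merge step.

Divide and conquer:
  Merge [6] + [26] -> [6, 26]
  Merge [23] + [6, 26] -> [6, 23, 26]
  Merge [12] + [14] -> [12, 14]
  Merge [-3] + [12, 14] -> [-3, 12, 14]
  Merge [6, 23, 26] + [-3, 12, 14] -> [-3, 6, 12, 14, 23, 26]


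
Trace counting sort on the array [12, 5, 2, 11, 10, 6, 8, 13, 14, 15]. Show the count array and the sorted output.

Count array: [0, 0, 1, 0, 0, 1, 1, 0, 1, 0, 1, 1, 1, 1, 1, 1]
(count[i] = number of elements equal to i)
Cumulative count: [0, 0, 1, 1, 1, 2, 3, 3, 4, 4, 5, 6, 7, 8, 9, 10]
Sorted: [2, 5, 6, 8, 10, 11, 12, 13, 14, 15]


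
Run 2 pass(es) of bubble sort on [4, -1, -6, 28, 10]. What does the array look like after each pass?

After pass 1: [-1, -6, 4, 10, 28] (3 swaps)
After pass 2: [-6, -1, 4, 10, 28] (1 swaps)
Total swaps: 4


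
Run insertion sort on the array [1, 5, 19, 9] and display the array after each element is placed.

First element 1 is already 'sorted'
Insert 5: shifted 0 elements -> [1, 5, 19, 9]
Insert 19: shifted 0 elements -> [1, 5, 19, 9]
Insert 9: shifted 1 elements -> [1, 5, 9, 19]


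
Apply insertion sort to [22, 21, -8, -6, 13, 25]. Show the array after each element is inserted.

First element 22 is already 'sorted'
Insert 21: shifted 1 elements -> [21, 22, -8, -6, 13, 25]
Insert -8: shifted 2 elements -> [-8, 21, 22, -6, 13, 25]
Insert -6: shifted 2 elements -> [-8, -6, 21, 22, 13, 25]
Insert 13: shifted 2 elements -> [-8, -6, 13, 21, 22, 25]
Insert 25: shifted 0 elements -> [-8, -6, 13, 21, 22, 25]


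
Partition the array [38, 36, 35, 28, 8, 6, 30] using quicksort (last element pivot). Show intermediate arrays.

Partition 1: pivot=30 at index 3 -> [28, 8, 6, 30, 36, 35, 38]
Partition 2: pivot=6 at index 0 -> [6, 8, 28, 30, 36, 35, 38]
Partition 3: pivot=28 at index 2 -> [6, 8, 28, 30, 36, 35, 38]
Partition 4: pivot=38 at index 6 -> [6, 8, 28, 30, 36, 35, 38]
Partition 5: pivot=35 at index 4 -> [6, 8, 28, 30, 35, 36, 38]


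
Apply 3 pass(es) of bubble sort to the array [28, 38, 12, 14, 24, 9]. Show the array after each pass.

After pass 1: [28, 12, 14, 24, 9, 38] (4 swaps)
After pass 2: [12, 14, 24, 9, 28, 38] (4 swaps)
After pass 3: [12, 14, 9, 24, 28, 38] (1 swaps)
Total swaps: 9


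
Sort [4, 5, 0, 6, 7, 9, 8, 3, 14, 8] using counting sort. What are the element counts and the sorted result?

Count array: [1, 0, 0, 1, 1, 1, 1, 1, 2, 1, 0, 0, 0, 0, 1]
(count[i] = number of elements equal to i)
Cumulative count: [1, 1, 1, 2, 3, 4, 5, 6, 8, 9, 9, 9, 9, 9, 10]
Sorted: [0, 3, 4, 5, 6, 7, 8, 8, 9, 14]


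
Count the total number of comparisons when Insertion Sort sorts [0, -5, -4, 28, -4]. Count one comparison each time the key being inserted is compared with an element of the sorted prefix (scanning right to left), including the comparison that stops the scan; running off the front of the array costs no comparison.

Insert -5: 0 > -5 (shift), reached front = 1 comparison(s) -> [-5, 0, -4, 28, -4]
Insert -4: 0 > -4 (shift), -5 <= -4 (stop) = 2 comparison(s) -> [-5, -4, 0, 28, -4]
Insert 28: 0 <= 28 (stop) = 1 comparison(s) -> [-5, -4, 0, 28, -4]
Insert -4: 28 > -4 (shift), 0 > -4 (shift), -4 <= -4 (stop) = 3 comparison(s) -> [-5, -4, -4, 0, 28]
Total comparisons: 1 + 2 + 1 + 3 = 7


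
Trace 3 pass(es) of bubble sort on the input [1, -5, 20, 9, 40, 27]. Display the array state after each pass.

After pass 1: [-5, 1, 9, 20, 27, 40] (3 swaps)
After pass 2: [-5, 1, 9, 20, 27, 40] (0 swaps)
After pass 3: [-5, 1, 9, 20, 27, 40] (0 swaps)
Total swaps: 3


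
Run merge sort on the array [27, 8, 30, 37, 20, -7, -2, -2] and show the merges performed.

Divide and conquer:
  Merge [27] + [8] -> [8, 27]
  Merge [30] + [37] -> [30, 37]
  Merge [8, 27] + [30, 37] -> [8, 27, 30, 37]
  Merge [20] + [-7] -> [-7, 20]
  Merge [-2] + [-2] -> [-2, -2]
  Merge [-7, 20] + [-2, -2] -> [-7, -2, -2, 20]
  Merge [8, 27, 30, 37] + [-7, -2, -2, 20] -> [-7, -2, -2, 8, 20, 27, 30, 37]


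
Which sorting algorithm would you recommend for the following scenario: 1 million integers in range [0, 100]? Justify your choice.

Best choice: Counting sort
Reason: O(n + k) where k=100 is small; linear time beats O(n log n)


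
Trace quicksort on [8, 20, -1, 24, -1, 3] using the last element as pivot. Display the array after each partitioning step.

Partition 1: pivot=3 at index 2 -> [-1, -1, 3, 24, 20, 8]
Partition 2: pivot=-1 at index 1 -> [-1, -1, 3, 24, 20, 8]
Partition 3: pivot=8 at index 3 -> [-1, -1, 3, 8, 20, 24]
Partition 4: pivot=24 at index 5 -> [-1, -1, 3, 8, 20, 24]


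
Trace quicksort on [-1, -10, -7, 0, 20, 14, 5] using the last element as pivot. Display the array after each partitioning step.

Partition 1: pivot=5 at index 4 -> [-1, -10, -7, 0, 5, 14, 20]
Partition 2: pivot=0 at index 3 -> [-1, -10, -7, 0, 5, 14, 20]
Partition 3: pivot=-7 at index 1 -> [-10, -7, -1, 0, 5, 14, 20]
Partition 4: pivot=20 at index 6 -> [-10, -7, -1, 0, 5, 14, 20]


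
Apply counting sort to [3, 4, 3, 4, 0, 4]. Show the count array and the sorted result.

Count array: [1, 0, 0, 2, 3]
(count[i] = number of elements equal to i)
Cumulative count: [1, 1, 1, 3, 6]
Sorted: [0, 3, 3, 4, 4, 4]


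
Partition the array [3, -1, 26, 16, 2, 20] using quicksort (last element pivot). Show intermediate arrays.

Partition 1: pivot=20 at index 4 -> [3, -1, 16, 2, 20, 26]
Partition 2: pivot=2 at index 1 -> [-1, 2, 16, 3, 20, 26]
Partition 3: pivot=3 at index 2 -> [-1, 2, 3, 16, 20, 26]


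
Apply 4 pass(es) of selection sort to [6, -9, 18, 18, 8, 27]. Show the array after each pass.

Pass 1: Select minimum -9 at index 1, swap -> [-9, 6, 18, 18, 8, 27]
Pass 2: Select minimum 6 at index 1, swap -> [-9, 6, 18, 18, 8, 27]
Pass 3: Select minimum 8 at index 4, swap -> [-9, 6, 8, 18, 18, 27]
Pass 4: Select minimum 18 at index 3, swap -> [-9, 6, 8, 18, 18, 27]


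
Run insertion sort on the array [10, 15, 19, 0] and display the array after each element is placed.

First element 10 is already 'sorted'
Insert 15: shifted 0 elements -> [10, 15, 19, 0]
Insert 19: shifted 0 elements -> [10, 15, 19, 0]
Insert 0: shifted 3 elements -> [0, 10, 15, 19]


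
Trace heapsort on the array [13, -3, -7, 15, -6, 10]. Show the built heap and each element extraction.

Build heap: [15, 13, 10, -3, -6, -7]
Extract 15: [13, -3, 10, -7, -6, 15]
Extract 13: [10, -3, -6, -7, 13, 15]
Extract 10: [-3, -7, -6, 10, 13, 15]
Extract -3: [-6, -7, -3, 10, 13, 15]
Extract -6: [-7, -6, -3, 10, 13, 15]


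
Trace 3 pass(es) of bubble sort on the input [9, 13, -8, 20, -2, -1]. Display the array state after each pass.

After pass 1: [9, -8, 13, -2, -1, 20] (3 swaps)
After pass 2: [-8, 9, -2, -1, 13, 20] (3 swaps)
After pass 3: [-8, -2, -1, 9, 13, 20] (2 swaps)
Total swaps: 8


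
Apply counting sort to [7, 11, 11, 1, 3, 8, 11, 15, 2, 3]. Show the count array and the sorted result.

Count array: [0, 1, 1, 2, 0, 0, 0, 1, 1, 0, 0, 3, 0, 0, 0, 1]
(count[i] = number of elements equal to i)
Cumulative count: [0, 1, 2, 4, 4, 4, 4, 5, 6, 6, 6, 9, 9, 9, 9, 10]
Sorted: [1, 2, 3, 3, 7, 8, 11, 11, 11, 15]


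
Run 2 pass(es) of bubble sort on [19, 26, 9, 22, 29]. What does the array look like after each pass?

After pass 1: [19, 9, 22, 26, 29] (2 swaps)
After pass 2: [9, 19, 22, 26, 29] (1 swaps)
Total swaps: 3


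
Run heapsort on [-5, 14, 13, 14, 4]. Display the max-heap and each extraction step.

Build heap: [14, 14, 13, -5, 4]
Extract 14: [14, 4, 13, -5, 14]
Extract 14: [13, 4, -5, 14, 14]
Extract 13: [4, -5, 13, 14, 14]
Extract 4: [-5, 4, 13, 14, 14]


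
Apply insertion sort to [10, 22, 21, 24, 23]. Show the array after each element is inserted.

First element 10 is already 'sorted'
Insert 22: shifted 0 elements -> [10, 22, 21, 24, 23]
Insert 21: shifted 1 elements -> [10, 21, 22, 24, 23]
Insert 24: shifted 0 elements -> [10, 21, 22, 24, 23]
Insert 23: shifted 1 elements -> [10, 21, 22, 23, 24]


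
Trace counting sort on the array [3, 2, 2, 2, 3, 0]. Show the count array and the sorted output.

Count array: [1, 0, 3, 2]
(count[i] = number of elements equal to i)
Cumulative count: [1, 1, 4, 6]
Sorted: [0, 2, 2, 2, 3, 3]


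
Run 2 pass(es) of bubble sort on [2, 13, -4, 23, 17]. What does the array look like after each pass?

After pass 1: [2, -4, 13, 17, 23] (2 swaps)
After pass 2: [-4, 2, 13, 17, 23] (1 swaps)
Total swaps: 3


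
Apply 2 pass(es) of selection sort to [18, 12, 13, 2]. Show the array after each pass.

Pass 1: Select minimum 2 at index 3, swap -> [2, 12, 13, 18]
Pass 2: Select minimum 12 at index 1, swap -> [2, 12, 13, 18]


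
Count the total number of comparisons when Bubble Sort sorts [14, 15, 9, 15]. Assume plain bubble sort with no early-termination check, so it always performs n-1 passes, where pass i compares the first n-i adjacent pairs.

Pass 1: compare adjacent pairs (0,1)..(2,3) = 3 comparison(s), 1 swap(s) -> [14, 9, 15, 15]
Pass 2: compare adjacent pairs (0,1)..(1,2) = 2 comparison(s), 1 swap(s) -> [9, 14, 15, 15]
Pass 3: compare adjacent pairs (0,1)..(0,1) = 1 comparison(s), 0 swap(s) -> [9, 14, 15, 15]
Total comparisons: 3 + 2 + 1 = 6


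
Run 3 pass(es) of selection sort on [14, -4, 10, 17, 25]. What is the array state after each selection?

Pass 1: Select minimum -4 at index 1, swap -> [-4, 14, 10, 17, 25]
Pass 2: Select minimum 10 at index 2, swap -> [-4, 10, 14, 17, 25]
Pass 3: Select minimum 14 at index 2, swap -> [-4, 10, 14, 17, 25]


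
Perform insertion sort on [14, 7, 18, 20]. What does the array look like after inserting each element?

First element 14 is already 'sorted'
Insert 7: shifted 1 elements -> [7, 14, 18, 20]
Insert 18: shifted 0 elements -> [7, 14, 18, 20]
Insert 20: shifted 0 elements -> [7, 14, 18, 20]


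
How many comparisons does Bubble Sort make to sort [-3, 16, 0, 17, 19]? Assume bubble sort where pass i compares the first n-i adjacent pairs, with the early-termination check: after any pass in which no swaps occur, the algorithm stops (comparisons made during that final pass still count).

Pass 1: compare adjacent pairs (0,1)..(3,4) = 4 comparison(s), 1 swap(s) -> [-3, 0, 16, 17, 19]
Pass 2: compare adjacent pairs (0,1)..(2,3) = 3 comparison(s), 0 swap(s) -> [-3, 0, 16, 17, 19]
No swaps in this pass, so bubble sort stops here.
Total comparisons: 4 + 3 = 7


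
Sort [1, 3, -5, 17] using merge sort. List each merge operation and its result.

Divide and conquer:
  Merge [1] + [3] -> [1, 3]
  Merge [-5] + [17] -> [-5, 17]
  Merge [1, 3] + [-5, 17] -> [-5, 1, 3, 17]


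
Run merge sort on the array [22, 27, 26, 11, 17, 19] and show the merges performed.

Divide and conquer:
  Merge [27] + [26] -> [26, 27]
  Merge [22] + [26, 27] -> [22, 26, 27]
  Merge [17] + [19] -> [17, 19]
  Merge [11] + [17, 19] -> [11, 17, 19]
  Merge [22, 26, 27] + [11, 17, 19] -> [11, 17, 19, 22, 26, 27]


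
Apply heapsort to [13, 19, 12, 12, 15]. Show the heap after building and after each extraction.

Build heap: [19, 15, 12, 12, 13]
Extract 19: [15, 13, 12, 12, 19]
Extract 15: [13, 12, 12, 15, 19]
Extract 13: [12, 12, 13, 15, 19]
Extract 12: [12, 12, 13, 15, 19]


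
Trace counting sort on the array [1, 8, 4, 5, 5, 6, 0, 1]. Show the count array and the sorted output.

Count array: [1, 2, 0, 0, 1, 2, 1, 0, 1]
(count[i] = number of elements equal to i)
Cumulative count: [1, 3, 3, 3, 4, 6, 7, 7, 8]
Sorted: [0, 1, 1, 4, 5, 5, 6, 8]


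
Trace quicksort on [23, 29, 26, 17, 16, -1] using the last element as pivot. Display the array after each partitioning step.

Partition 1: pivot=-1 at index 0 -> [-1, 29, 26, 17, 16, 23]
Partition 2: pivot=23 at index 3 -> [-1, 17, 16, 23, 26, 29]
Partition 3: pivot=16 at index 1 -> [-1, 16, 17, 23, 26, 29]
Partition 4: pivot=29 at index 5 -> [-1, 16, 17, 23, 26, 29]


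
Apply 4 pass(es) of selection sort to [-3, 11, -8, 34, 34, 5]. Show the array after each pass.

Pass 1: Select minimum -8 at index 2, swap -> [-8, 11, -3, 34, 34, 5]
Pass 2: Select minimum -3 at index 2, swap -> [-8, -3, 11, 34, 34, 5]
Pass 3: Select minimum 5 at index 5, swap -> [-8, -3, 5, 34, 34, 11]
Pass 4: Select minimum 11 at index 5, swap -> [-8, -3, 5, 11, 34, 34]


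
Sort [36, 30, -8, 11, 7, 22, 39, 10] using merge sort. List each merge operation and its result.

Divide and conquer:
  Merge [36] + [30] -> [30, 36]
  Merge [-8] + [11] -> [-8, 11]
  Merge [30, 36] + [-8, 11] -> [-8, 11, 30, 36]
  Merge [7] + [22] -> [7, 22]
  Merge [39] + [10] -> [10, 39]
  Merge [7, 22] + [10, 39] -> [7, 10, 22, 39]
  Merge [-8, 11, 30, 36] + [7, 10, 22, 39] -> [-8, 7, 10, 11, 22, 30, 36, 39]


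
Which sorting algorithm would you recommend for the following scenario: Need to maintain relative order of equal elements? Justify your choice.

Best choice: Merge sort or Insertion sort
Reason: Both are stable; quicksort and heapsort are not stable


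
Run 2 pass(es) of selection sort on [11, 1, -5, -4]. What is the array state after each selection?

Pass 1: Select minimum -5 at index 2, swap -> [-5, 1, 11, -4]
Pass 2: Select minimum -4 at index 3, swap -> [-5, -4, 11, 1]


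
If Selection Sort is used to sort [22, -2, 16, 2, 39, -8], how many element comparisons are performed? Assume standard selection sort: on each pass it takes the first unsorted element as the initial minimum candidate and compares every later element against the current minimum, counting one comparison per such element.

Pass 1: scan indices 1..5 for the minimum = 5 comparison(s); min is -8, place at index 0 -> [-8, -2, 16, 2, 39, 22]
Pass 2: scan indices 2..5 for the minimum = 4 comparison(s); min is -2, place at index 1 -> [-8, -2, 16, 2, 39, 22]
Pass 3: scan indices 3..5 for the minimum = 3 comparison(s); min is 2, place at index 2 -> [-8, -2, 2, 16, 39, 22]
Pass 4: scan indices 4..5 for the minimum = 2 comparison(s); min is 16, place at index 3 -> [-8, -2, 2, 16, 39, 22]
Pass 5: scan indices 5..5 for the minimum = 1 comparison(s); min is 22, place at index 4 -> [-8, -2, 2, 16, 22, 39]
Selection sort always scans the whole unsorted suffix, so the count is (n-1) + (n-2) + ... + 1 = n(n-1)/2 = 6*5/2 = 15 regardless of the input order.
Total comparisons: 5 + 4 + 3 + 2 + 1 = 15


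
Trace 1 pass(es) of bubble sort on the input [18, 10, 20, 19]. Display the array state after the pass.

After pass 1: [10, 18, 19, 20] (2 swaps)
Total swaps: 2


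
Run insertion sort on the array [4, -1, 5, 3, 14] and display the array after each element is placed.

First element 4 is already 'sorted'
Insert -1: shifted 1 elements -> [-1, 4, 5, 3, 14]
Insert 5: shifted 0 elements -> [-1, 4, 5, 3, 14]
Insert 3: shifted 2 elements -> [-1, 3, 4, 5, 14]
Insert 14: shifted 0 elements -> [-1, 3, 4, 5, 14]


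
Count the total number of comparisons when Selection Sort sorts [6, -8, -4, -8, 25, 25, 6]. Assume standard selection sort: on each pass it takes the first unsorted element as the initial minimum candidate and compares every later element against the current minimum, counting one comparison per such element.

Pass 1: scan indices 1..6 for the minimum = 6 comparison(s); min is -8, place at index 0 -> [-8, 6, -4, -8, 25, 25, 6]
Pass 2: scan indices 2..6 for the minimum = 5 comparison(s); min is -8, place at index 1 -> [-8, -8, -4, 6, 25, 25, 6]
Pass 3: scan indices 3..6 for the minimum = 4 comparison(s); min is -4, place at index 2 -> [-8, -8, -4, 6, 25, 25, 6]
Pass 4: scan indices 4..6 for the minimum = 3 comparison(s); min is 6, place at index 3 -> [-8, -8, -4, 6, 25, 25, 6]
Pass 5: scan indices 5..6 for the minimum = 2 comparison(s); min is 6, place at index 4 -> [-8, -8, -4, 6, 6, 25, 25]
Pass 6: scan indices 6..6 for the minimum = 1 comparison(s); min is 25, place at index 5 -> [-8, -8, -4, 6, 6, 25, 25]
Selection sort always scans the whole unsorted suffix, so the count is (n-1) + (n-2) + ... + 1 = n(n-1)/2 = 7*6/2 = 21 regardless of the input order.
Total comparisons: 6 + 5 + 4 + 3 + 2 + 1 = 21
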